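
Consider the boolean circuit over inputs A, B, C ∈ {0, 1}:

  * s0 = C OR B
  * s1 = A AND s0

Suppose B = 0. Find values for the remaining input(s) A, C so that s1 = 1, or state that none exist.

A=1 C=1

Check with B = 0 and A=1, C=1:
s0 = C OR B = 1 OR 0 = 1
s1 = A AND s0 = 1 AND 1 = 1
So s1 = 1.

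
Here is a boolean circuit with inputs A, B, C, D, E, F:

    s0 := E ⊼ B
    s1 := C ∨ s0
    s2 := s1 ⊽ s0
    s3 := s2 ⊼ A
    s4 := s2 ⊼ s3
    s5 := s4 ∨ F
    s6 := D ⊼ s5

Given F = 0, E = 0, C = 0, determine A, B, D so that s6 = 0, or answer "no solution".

s6 = D ⊼ s5 must be 0, so both D = 1 and s5 = 1.
Check with F = 0, E = 0, C = 0 and A=1, B=0, D=1:
s0 = E ⊼ B = 0 ⊼ 0 = 1
s1 = C ∨ s0 = 0 ∨ 1 = 1
s2 = s1 ⊽ s0 = 1 ⊽ 1 = 0
s3 = s2 ⊼ A = 0 ⊼ 1 = 1
s4 = s2 ⊼ s3 = 0 ⊼ 1 = 1
s5 = s4 ∨ F = 1 ∨ 0 = 1
s6 = D ⊼ s5 = 1 ⊼ 1 = 0
So s6 = 0.

A=1, B=0, D=1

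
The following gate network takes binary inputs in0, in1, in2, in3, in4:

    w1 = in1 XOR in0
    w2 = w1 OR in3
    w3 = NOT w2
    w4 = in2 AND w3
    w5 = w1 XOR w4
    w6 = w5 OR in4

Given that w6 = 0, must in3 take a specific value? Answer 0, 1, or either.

either

Both values of in3 occur among assignments with w6 = 0:
  in3=0: in0=0, in1=0, in2=0, in3=0, in4=0
  in3=1: in0=0, in1=0, in2=0, in3=1, in4=0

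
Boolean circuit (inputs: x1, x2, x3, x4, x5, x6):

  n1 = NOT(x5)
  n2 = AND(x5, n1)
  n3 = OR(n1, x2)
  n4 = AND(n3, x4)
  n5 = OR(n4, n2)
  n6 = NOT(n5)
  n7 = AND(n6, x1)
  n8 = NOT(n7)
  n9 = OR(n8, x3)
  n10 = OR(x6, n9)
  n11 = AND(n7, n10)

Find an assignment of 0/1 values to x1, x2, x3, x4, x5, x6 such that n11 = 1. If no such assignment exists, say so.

Check with x1=1, x2=0, x3=1, x4=0, x5=0, x6=0:
n1 = NOT(x5) = NOT 0 = 1
n2 = AND(x5, n1) = AND(0, 1) = 0
n3 = OR(n1, x2) = OR(1, 0) = 1
n4 = AND(n3, x4) = AND(1, 0) = 0
n5 = OR(n4, n2) = OR(0, 0) = 0
n6 = NOT(n5) = NOT 0 = 1
n7 = AND(n6, x1) = AND(1, 1) = 1
n8 = NOT(n7) = NOT 1 = 0
n9 = OR(n8, x3) = OR(0, 1) = 1
n10 = OR(x6, n9) = OR(0, 1) = 1
n11 = AND(n7, n10) = AND(1, 1) = 1
So n11 = 1 as required.

x1=1, x2=0, x3=1, x4=0, x5=0, x6=0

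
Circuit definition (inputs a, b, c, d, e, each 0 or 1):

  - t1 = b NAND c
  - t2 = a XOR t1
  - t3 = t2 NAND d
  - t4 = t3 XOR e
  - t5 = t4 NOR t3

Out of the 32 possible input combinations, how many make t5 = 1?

t5 = t4 NOR t3 must be 1, so both t4 = 0 and t3 = 0.
t4 = t3 XOR e must be 0, so t3 and e are equal.
Satisfying assignments:
  a=0, b=0, c=0, d=1, e=0
  a=0, b=0, c=1, d=1, e=0
  a=0, b=1, c=0, d=1, e=0
  a=1, b=1, c=1, d=1, e=0

4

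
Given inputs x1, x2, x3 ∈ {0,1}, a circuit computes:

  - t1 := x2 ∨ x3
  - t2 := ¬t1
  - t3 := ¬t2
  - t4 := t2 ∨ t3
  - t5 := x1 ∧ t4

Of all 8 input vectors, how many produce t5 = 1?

4

t5 = x1 ∧ t4 must be 1, so both x1 = 1 and t4 = 1.
t4 = t2 ∨ t3 must be 1, so at least one of t2, t3 is 1.
Satisfying assignments:
  x1=1, x2=0, x3=0
  x1=1, x2=0, x3=1
  x1=1, x2=1, x3=0
  x1=1, x2=1, x3=1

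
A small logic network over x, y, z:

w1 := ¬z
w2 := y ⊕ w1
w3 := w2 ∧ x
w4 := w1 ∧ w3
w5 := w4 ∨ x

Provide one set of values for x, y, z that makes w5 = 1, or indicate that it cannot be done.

w5 = w4 ∨ x must be 1, so at least one of w4, x is 1.
Check with x=1, y=0, z=0:
w1 = ¬z = ¬0 = 1
w2 = y ⊕ w1 = 0 ⊕ 1 = 1
w3 = w2 ∧ x = 1 ∧ 1 = 1
w4 = w1 ∧ w3 = 1 ∧ 1 = 1
w5 = w4 ∨ x = 1 ∨ 1 = 1
So w5 = 1 as required.

x=1, y=0, z=0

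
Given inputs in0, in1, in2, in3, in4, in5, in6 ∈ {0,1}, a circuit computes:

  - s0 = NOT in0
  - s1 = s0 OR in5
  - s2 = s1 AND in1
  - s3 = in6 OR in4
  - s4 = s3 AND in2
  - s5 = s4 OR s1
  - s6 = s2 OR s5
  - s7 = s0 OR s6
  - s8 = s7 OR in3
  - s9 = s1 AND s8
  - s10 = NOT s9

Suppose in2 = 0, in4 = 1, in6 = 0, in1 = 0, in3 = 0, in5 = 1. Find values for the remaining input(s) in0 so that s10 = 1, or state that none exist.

With in2 = 0, in4 = 1, in6 = 0, in1 = 0, in3 = 0, in5 = 1 fixed, none of the 2 settings of in0 give s10 = 1.
For example, with in0=0:
s0 = NOT in0 = NOT 0 = 1
s1 = s0 OR in5 = 1 OR 1 = 1
s2 = s1 AND in1 = 1 AND 0 = 0
s3 = in6 OR in4 = 0 OR 1 = 1
s4 = s3 AND in2 = 1 AND 0 = 0
s5 = s4 OR s1 = 0 OR 1 = 1
s6 = s2 OR s5 = 0 OR 1 = 1
s7 = s0 OR s6 = 1 OR 1 = 1
s8 = s7 OR in3 = 1 OR 0 = 1
s9 = s1 AND s8 = 1 AND 1 = 1
s10 = NOT s9 = NOT 1 = 0
giving s10 = 0 ≠ 1.

no solution exists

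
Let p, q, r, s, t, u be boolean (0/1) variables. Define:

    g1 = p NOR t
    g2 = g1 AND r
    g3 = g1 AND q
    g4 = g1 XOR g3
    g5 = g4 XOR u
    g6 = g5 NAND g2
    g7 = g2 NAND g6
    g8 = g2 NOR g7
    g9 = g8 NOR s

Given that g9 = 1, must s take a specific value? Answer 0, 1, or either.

0

g9 = g8 NOR s must be 1, so both g8 = 0 and s = 0.
Every assignment with g9 = 1 has s = 0; there are 32 such assignment(s).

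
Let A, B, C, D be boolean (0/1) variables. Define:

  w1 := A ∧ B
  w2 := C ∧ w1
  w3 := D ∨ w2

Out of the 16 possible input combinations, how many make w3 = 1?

9

w3 = D ∨ w2 must be 1, so at least one of D, w2 is 1.
Enumerating the 16 input combinations, 9 give w3 = 1 and 7 give w3 = 0.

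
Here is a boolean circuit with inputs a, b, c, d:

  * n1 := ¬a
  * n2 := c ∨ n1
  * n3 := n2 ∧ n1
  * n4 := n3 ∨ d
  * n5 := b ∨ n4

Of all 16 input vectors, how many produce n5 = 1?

14

n5 = b ∨ n4 must be 1, so at least one of b, n4 is 1.
Enumerating the 16 input combinations, 14 give n5 = 1 and 2 give n5 = 0.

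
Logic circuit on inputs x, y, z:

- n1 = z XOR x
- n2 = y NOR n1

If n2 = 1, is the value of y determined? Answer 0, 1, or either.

n2 = y NOR n1 must be 1, so both y = 0 and n1 = 0.
n1 = z XOR x must be 0, so z and x are equal.
Every assignment with n2 = 1 has y = 0; there are 2 such assignment(s).
  x=0, y=0, z=0
  x=1, y=0, z=1

0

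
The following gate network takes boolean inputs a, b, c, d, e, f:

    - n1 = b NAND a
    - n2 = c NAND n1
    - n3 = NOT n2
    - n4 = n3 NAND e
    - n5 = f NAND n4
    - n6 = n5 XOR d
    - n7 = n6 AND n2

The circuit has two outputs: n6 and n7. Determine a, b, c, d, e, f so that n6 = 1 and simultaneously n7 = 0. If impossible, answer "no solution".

a=1 b=0 c=1 d=1 e=0 f=1

Check with a=1 b=0 c=1 d=1 e=0 f=1:
n1 = b NAND a = 0 NAND 1 = 1
n2 = c NAND n1 = 1 NAND 1 = 0
n3 = NOT n2 = NOT 0 = 1
n4 = n3 NAND e = 1 NAND 0 = 1
n5 = f NAND n4 = 1 NAND 1 = 0
n6 = n5 XOR d = 0 XOR 1 = 1
n7 = n6 AND n2 = 1 AND 0 = 0
So n6 = 1 and n7 = 0.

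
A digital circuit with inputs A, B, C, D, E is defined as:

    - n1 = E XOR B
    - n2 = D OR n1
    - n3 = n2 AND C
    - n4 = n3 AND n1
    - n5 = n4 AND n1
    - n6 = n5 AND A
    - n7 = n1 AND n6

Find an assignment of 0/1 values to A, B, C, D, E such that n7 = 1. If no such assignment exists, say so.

n7 = n1 AND n6 must be 1, so both n1 = 1 and n6 = 1.
n1 = E XOR B must be 1, so E and B differ.
n6 = n5 AND A must be 1, so both n5 = 1 and A = 1.
Check with A=1 B=1 C=1 D=1 E=0:
n1 = E XOR B = 0 XOR 1 = 1
n2 = D OR n1 = 1 OR 1 = 1
n3 = n2 AND C = 1 AND 1 = 1
n4 = n3 AND n1 = 1 AND 1 = 1
n5 = n4 AND n1 = 1 AND 1 = 1
n6 = n5 AND A = 1 AND 1 = 1
n7 = n1 AND n6 = 1 AND 1 = 1
So n7 = 1 as required.

A=1 B=1 C=1 D=1 E=0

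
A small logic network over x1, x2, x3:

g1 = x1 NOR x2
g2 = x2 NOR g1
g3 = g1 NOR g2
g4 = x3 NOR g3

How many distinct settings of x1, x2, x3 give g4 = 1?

2

g4 = x3 NOR g3 must be 1, so both x3 = 0 and g3 = 0.
g3 = g1 NOR g2 must be 0, so at least one of g1, g2 is 1.
Satisfying assignments:
  x1=0, x2=0, x3=0
  x1=1, x2=0, x3=0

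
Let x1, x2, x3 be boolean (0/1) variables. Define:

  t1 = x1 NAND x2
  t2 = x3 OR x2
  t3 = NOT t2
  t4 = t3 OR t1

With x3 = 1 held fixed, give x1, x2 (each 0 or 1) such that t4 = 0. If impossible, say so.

x1=1, x2=1

Check with x3 = 1 and x1=1, x2=1:
t1 = x1 NAND x2 = 1 NAND 1 = 0
t2 = x3 OR x2 = 1 OR 1 = 1
t3 = NOT t2 = NOT 1 = 0
t4 = t3 OR t1 = 0 OR 0 = 0
So t4 = 0.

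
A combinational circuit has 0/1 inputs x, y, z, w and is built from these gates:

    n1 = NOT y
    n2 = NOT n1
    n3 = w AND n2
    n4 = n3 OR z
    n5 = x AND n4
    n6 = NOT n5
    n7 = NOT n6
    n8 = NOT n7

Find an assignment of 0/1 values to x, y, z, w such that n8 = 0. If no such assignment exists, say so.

Check with x=1, y=1, z=0, w=1:
n1 = NOT y = NOT 1 = 0
n2 = NOT n1 = NOT 0 = 1
n3 = w AND n2 = 1 AND 1 = 1
n4 = n3 OR z = 1 OR 0 = 1
n5 = x AND n4 = 1 AND 1 = 1
n6 = NOT n5 = NOT 1 = 0
n7 = NOT n6 = NOT 0 = 1
n8 = NOT n7 = NOT 1 = 0
So n8 = 0 as required.

x=1, y=1, z=0, w=1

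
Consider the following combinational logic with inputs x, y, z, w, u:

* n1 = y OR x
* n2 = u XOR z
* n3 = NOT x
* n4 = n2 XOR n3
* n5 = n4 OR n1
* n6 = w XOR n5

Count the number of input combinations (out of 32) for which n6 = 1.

16

n6 = w XOR n5 must be 1, so w and n5 differ.
Enumerating the 32 input combinations, 16 give n6 = 1 and 16 give n6 = 0.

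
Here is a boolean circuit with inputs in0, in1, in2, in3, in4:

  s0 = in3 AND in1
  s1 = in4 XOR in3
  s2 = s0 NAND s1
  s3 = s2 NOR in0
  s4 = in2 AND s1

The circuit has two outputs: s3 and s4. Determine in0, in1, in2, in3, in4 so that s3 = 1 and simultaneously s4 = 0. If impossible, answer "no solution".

in0=0, in1=1, in2=0, in3=1, in4=0

Check with in0=0, in1=1, in2=0, in3=1, in4=0:
s0 = in3 AND in1 = 1 AND 1 = 1
s1 = in4 XOR in3 = 0 XOR 1 = 1
s2 = s0 NAND s1 = 1 NAND 1 = 0
s3 = s2 NOR in0 = 0 NOR 0 = 1
s4 = in2 AND s1 = 0 AND 1 = 0
So s3 = 1 and s4 = 0.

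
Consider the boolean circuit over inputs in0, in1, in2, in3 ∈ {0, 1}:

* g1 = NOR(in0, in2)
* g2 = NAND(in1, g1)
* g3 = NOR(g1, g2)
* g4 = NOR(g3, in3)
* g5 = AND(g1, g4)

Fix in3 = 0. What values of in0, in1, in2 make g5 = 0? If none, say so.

in0=1 in1=0 in2=1

g5 = AND(g1, g4) must be 0, so at least one of g1, g4 is 0.
Check with in3 = 0 and in0=1, in1=0, in2=1:
g1 = NOR(in0, in2) = NOR(1, 1) = 0
g2 = NAND(in1, g1) = NAND(0, 0) = 1
g3 = NOR(g1, g2) = NOR(0, 1) = 0
g4 = NOR(g3, in3) = NOR(0, 0) = 1
g5 = AND(g1, g4) = AND(0, 1) = 0
So g5 = 0.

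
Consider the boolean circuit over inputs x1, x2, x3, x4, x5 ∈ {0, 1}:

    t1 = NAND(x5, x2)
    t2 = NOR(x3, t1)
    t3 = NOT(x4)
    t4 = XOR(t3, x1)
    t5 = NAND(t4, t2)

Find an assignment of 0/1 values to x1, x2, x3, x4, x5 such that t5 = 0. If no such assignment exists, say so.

x1=1 x2=1 x3=0 x4=1 x5=1

t5 = NAND(t4, t2) must be 0, so both t4 = 1 and t2 = 1.
Check with x1=1 x2=1 x3=0 x4=1 x5=1:
t1 = NAND(x5, x2) = NAND(1, 1) = 0
t2 = NOR(x3, t1) = NOR(0, 0) = 1
t3 = NOT(x4) = NOT 1 = 0
t4 = XOR(t3, x1) = XOR(0, 1) = 1
t5 = NAND(t4, t2) = NAND(1, 1) = 0
So t5 = 0 as required.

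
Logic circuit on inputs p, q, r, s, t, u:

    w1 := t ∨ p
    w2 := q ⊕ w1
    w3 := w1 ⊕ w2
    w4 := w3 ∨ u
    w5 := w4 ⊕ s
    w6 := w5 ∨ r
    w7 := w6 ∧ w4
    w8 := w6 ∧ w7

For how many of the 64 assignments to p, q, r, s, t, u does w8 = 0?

w8 = w6 ∧ w7 must be 0, so at least one of w6, w7 is 0.
Enumerating the 64 input combinations, 28 give w8 = 0 and 36 give w8 = 1.

28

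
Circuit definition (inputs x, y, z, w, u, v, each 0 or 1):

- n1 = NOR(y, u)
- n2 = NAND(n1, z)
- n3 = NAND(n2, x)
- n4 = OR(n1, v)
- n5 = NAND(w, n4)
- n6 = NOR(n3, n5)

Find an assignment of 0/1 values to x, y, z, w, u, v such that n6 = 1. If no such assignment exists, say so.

x=1, y=0, z=0, w=1, u=1, v=1

n6 = NOR(n3, n5) must be 1, so both n3 = 0 and n5 = 0.
n3 = NAND(n2, x) must be 0, so both n2 = 1 and x = 1.
n5 = NAND(w, n4) must be 0, so both w = 1 and n4 = 1.
Check with x=1, y=0, z=0, w=1, u=1, v=1:
n1 = NOR(y, u) = NOR(0, 1) = 0
n2 = NAND(n1, z) = NAND(0, 0) = 1
n3 = NAND(n2, x) = NAND(1, 1) = 0
n4 = OR(n1, v) = OR(0, 1) = 1
n5 = NAND(w, n4) = NAND(1, 1) = 0
n6 = NOR(n3, n5) = NOR(0, 0) = 1
So n6 = 1 as required.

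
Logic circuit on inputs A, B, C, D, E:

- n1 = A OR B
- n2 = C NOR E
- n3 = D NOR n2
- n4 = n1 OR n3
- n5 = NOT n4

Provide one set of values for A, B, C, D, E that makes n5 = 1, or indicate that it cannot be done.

A=0, B=0, C=1, D=1, E=0

n5 = NOT n4 must be 1, so n4 = 0.
n4 = n1 OR n3 must be 0, so both n1 = 0 and n3 = 0.
Check with A=0, B=0, C=1, D=1, E=0:
n1 = A OR B = 0 OR 0 = 0
n2 = C NOR E = 1 NOR 0 = 0
n3 = D NOR n2 = 1 NOR 0 = 0
n4 = n1 OR n3 = 0 OR 0 = 0
n5 = NOT n4 = NOT 0 = 1
So n5 = 1 as required.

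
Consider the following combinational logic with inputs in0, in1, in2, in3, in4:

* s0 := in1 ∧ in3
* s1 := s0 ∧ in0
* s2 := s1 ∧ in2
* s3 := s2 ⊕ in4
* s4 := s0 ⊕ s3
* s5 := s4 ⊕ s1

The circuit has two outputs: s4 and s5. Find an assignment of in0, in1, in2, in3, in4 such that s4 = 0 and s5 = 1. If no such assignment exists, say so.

Check with in0=1, in1=1, in2=0, in3=1, in4=1:
s0 = in1 ∧ in3 = 1 ∧ 1 = 1
s1 = s0 ∧ in0 = 1 ∧ 1 = 1
s2 = s1 ∧ in2 = 1 ∧ 0 = 0
s3 = s2 ⊕ in4 = 0 ⊕ 1 = 1
s4 = s0 ⊕ s3 = 1 ⊕ 1 = 0
s5 = s4 ⊕ s1 = 0 ⊕ 1 = 1
So s4 = 0 and s5 = 1.

in0=1, in1=1, in2=0, in3=1, in4=1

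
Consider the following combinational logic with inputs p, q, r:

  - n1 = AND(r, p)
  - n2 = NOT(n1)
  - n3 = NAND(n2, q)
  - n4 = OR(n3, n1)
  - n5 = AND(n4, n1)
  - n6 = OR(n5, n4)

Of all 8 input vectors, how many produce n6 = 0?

n6 = OR(n5, n4) must be 0, so both n5 = 0 and n4 = 0.
n5 = AND(n4, n1) must be 0, so at least one of n4, n1 is 0.
Enumerating the 8 input combinations, 3 give n6 = 0 and 5 give n6 = 1.

3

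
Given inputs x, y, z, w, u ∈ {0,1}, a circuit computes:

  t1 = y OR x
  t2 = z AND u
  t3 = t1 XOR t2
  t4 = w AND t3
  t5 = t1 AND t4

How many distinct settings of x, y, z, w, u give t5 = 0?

t5 = t1 AND t4 must be 0, so at least one of t1, t4 is 0.
Enumerating the 32 input combinations, 23 give t5 = 0 and 9 give t5 = 1.

23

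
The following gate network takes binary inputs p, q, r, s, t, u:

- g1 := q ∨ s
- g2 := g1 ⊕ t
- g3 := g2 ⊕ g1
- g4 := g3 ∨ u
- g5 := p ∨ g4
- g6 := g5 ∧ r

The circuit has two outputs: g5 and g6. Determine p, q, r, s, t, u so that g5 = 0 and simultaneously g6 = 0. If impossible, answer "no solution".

p=0, q=1, r=1, s=1, t=0, u=0

Check with p=0, q=1, r=1, s=1, t=0, u=0:
g1 = q ∨ s = 1 ∨ 1 = 1
g2 = g1 ⊕ t = 1 ⊕ 0 = 1
g3 = g2 ⊕ g1 = 1 ⊕ 1 = 0
g4 = g3 ∨ u = 0 ∨ 0 = 0
g5 = p ∨ g4 = 0 ∨ 0 = 0
g6 = g5 ∧ r = 0 ∧ 1 = 0
So g5 = 0 and g6 = 0.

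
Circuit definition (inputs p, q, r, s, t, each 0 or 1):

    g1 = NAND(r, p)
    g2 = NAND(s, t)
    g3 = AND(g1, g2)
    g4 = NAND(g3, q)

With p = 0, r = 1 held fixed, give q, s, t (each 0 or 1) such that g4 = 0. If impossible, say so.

q=1 s=0 t=0

Check with p = 0, r = 1 and q=1, s=0, t=0:
g1 = NAND(r, p) = NAND(1, 0) = 1
g2 = NAND(s, t) = NAND(0, 0) = 1
g3 = AND(g1, g2) = AND(1, 1) = 1
g4 = NAND(g3, q) = NAND(1, 1) = 0
So g4 = 0.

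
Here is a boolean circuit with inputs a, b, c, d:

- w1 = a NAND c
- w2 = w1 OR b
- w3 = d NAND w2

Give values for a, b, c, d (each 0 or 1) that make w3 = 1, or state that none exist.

w3 = d NAND w2 must be 1, so at least one of d, w2 is 0.
Check with a=1 b=1 c=0 d=0:
w1 = a NAND c = 1 NAND 0 = 1
w2 = w1 OR b = 1 OR 1 = 1
w3 = d NAND w2 = 0 NAND 1 = 1
So w3 = 1 as required.

a=1 b=1 c=0 d=0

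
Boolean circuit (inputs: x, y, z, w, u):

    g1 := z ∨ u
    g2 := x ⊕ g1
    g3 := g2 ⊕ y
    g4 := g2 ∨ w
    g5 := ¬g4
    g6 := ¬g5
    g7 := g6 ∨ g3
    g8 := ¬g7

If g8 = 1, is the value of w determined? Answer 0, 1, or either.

0

g8 = ¬g7 must be 1, so g7 = 0.
Every assignment with g8 = 1 has w = 0; there are 4 such assignment(s).
  x=0, y=0, z=0, w=0, u=0
  x=1, y=0, z=0, w=0, u=1
  x=1, y=0, z=1, w=0, u=0
  x=1, y=0, z=1, w=0, u=1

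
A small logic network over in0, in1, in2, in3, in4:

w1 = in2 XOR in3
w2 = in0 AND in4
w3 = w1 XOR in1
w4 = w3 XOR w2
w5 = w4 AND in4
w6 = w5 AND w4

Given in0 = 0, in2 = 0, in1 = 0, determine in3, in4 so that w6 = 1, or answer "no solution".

in3=1, in4=1

w6 = w5 AND w4 must be 1, so both w5 = 1 and w4 = 1.
w5 = w4 AND in4 must be 1, so both w4 = 1 and in4 = 1.
Check with in0 = 0, in2 = 0, in1 = 0 and in3=1, in4=1:
w1 = in2 XOR in3 = 0 XOR 1 = 1
w2 = in0 AND in4 = 0 AND 1 = 0
w3 = w1 XOR in1 = 1 XOR 0 = 1
w4 = w3 XOR w2 = 1 XOR 0 = 1
w5 = w4 AND in4 = 1 AND 1 = 1
w6 = w5 AND w4 = 1 AND 1 = 1
So w6 = 1.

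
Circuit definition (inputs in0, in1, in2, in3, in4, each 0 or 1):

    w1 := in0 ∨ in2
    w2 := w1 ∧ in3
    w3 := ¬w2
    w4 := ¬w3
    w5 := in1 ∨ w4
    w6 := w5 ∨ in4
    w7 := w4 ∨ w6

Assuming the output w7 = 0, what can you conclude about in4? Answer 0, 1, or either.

w7 = w4 ∨ w6 must be 0, so both w4 = 0 and w6 = 0.
Every assignment with w7 = 0 has in4 = 0; there are 5 such assignment(s).

0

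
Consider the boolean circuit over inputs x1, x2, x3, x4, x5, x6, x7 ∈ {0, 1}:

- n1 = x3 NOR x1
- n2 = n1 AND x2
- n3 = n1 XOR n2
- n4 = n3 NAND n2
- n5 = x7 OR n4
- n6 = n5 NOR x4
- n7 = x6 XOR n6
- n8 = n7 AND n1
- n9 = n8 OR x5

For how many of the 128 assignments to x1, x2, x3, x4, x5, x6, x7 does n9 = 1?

n9 = n8 OR x5 must be 1, so at least one of n8, x5 is 1.
Enumerating the 128 input combinations, 72 give n9 = 1 and 56 give n9 = 0.

72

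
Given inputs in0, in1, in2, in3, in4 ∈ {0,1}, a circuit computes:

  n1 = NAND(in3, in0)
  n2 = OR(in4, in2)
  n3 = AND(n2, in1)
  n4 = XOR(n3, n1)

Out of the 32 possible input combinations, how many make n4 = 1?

18

n4 = XOR(n3, n1) must be 1, so n3 and n1 differ.
Enumerating the 32 input combinations, 18 give n4 = 1 and 14 give n4 = 0.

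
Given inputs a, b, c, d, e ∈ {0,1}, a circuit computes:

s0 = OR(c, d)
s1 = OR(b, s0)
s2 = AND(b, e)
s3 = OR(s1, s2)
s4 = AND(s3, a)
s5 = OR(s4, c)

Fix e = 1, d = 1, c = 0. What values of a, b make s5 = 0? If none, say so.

a=0 b=0

Check with e = 1, d = 1, c = 0 and a=0, b=0:
s0 = OR(c, d) = OR(0, 1) = 1
s1 = OR(b, s0) = OR(0, 1) = 1
s2 = AND(b, e) = AND(0, 1) = 0
s3 = OR(s1, s2) = OR(1, 0) = 1
s4 = AND(s3, a) = AND(1, 0) = 0
s5 = OR(s4, c) = OR(0, 0) = 0
So s5 = 0.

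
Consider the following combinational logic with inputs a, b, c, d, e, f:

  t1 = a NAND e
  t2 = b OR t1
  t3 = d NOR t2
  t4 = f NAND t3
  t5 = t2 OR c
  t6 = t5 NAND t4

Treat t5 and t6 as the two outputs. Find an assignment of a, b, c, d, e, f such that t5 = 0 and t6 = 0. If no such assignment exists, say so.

Across all 64 input combinations, none give both t5 = 0 and t6 = 0.

no solution exists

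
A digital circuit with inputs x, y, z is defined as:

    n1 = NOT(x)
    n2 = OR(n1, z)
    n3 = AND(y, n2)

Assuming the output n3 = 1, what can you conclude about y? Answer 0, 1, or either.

n3 = AND(y, n2) must be 1, so both y = 1 and n2 = 1.
Every assignment with n3 = 1 has y = 1; there are 3 such assignment(s).
  x=0, y=1, z=0
  x=0, y=1, z=1
  x=1, y=1, z=1

1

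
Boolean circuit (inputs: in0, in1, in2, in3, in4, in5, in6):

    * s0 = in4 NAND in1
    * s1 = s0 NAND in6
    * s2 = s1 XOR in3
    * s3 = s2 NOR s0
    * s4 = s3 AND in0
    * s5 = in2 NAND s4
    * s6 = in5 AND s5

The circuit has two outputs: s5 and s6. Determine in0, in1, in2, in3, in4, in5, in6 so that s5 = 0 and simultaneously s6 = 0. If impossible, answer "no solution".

Check with in0=1, in1=1, in2=1, in3=1, in4=1, in5=0, in6=1:
s0 = in4 NAND in1 = 1 NAND 1 = 0
s1 = s0 NAND in6 = 0 NAND 1 = 1
s2 = s1 XOR in3 = 1 XOR 1 = 0
s3 = s2 NOR s0 = 0 NOR 0 = 1
s4 = s3 AND in0 = 1 AND 1 = 1
s5 = in2 NAND s4 = 1 NAND 1 = 0
s6 = in5 AND s5 = 0 AND 0 = 0
So s5 = 0 and s6 = 0.

in0=1, in1=1, in2=1, in3=1, in4=1, in5=0, in6=1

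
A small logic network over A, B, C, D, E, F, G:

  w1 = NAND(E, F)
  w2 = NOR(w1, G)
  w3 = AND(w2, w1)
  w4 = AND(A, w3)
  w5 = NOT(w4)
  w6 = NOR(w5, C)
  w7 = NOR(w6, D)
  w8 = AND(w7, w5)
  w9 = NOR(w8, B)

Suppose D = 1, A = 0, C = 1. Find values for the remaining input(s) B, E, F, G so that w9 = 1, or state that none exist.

B=0, E=1, F=0, G=0

Check with D = 1, A = 0, C = 1 and B=0, E=1, F=0, G=0:
w1 = NAND(E, F) = NAND(1, 0) = 1
w2 = NOR(w1, G) = NOR(1, 0) = 0
w3 = AND(w2, w1) = AND(0, 1) = 0
w4 = AND(A, w3) = AND(0, 0) = 0
w5 = NOT(w4) = NOT 0 = 1
w6 = NOR(w5, C) = NOR(1, 1) = 0
w7 = NOR(w6, D) = NOR(0, 1) = 0
w8 = AND(w7, w5) = AND(0, 1) = 0
w9 = NOR(w8, B) = NOR(0, 0) = 1
So w9 = 1.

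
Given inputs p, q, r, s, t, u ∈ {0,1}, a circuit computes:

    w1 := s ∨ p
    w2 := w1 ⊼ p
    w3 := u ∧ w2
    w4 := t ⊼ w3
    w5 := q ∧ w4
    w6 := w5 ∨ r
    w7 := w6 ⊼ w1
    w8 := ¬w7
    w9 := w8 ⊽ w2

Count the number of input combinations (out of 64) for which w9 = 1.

w9 = w8 ⊽ w2 must be 1, so both w8 = 0 and w2 = 0.
w8 = ¬w7 must be 0, so w7 = 1.
w2 = w1 ⊼ p must be 0, so both w1 = 1 and p = 1.
Enumerating the 64 input combinations, 8 give w9 = 1 and 56 give w9 = 0.

8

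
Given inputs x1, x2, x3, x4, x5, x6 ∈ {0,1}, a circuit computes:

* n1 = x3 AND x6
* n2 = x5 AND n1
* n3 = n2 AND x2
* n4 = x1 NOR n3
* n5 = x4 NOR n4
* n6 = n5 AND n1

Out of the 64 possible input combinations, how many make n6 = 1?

5

n6 = n5 AND n1 must be 1, so both n5 = 1 and n1 = 1.
n5 = x4 NOR n4 must be 1, so both x4 = 0 and n4 = 0.
n1 = x3 AND x6 must be 1, so both x3 = 1 and x6 = 1.
Satisfying assignments:
  x1=0, x2=1, x3=1, x4=0, x5=1, x6=1
  x1=1, x2=0, x3=1, x4=0, x5=0, x6=1
  x1=1, x2=0, x3=1, x4=0, x5=1, x6=1
  x1=1, x2=1, x3=1, x4=0, x5=0, x6=1
  x1=1, x2=1, x3=1, x4=0, x5=1, x6=1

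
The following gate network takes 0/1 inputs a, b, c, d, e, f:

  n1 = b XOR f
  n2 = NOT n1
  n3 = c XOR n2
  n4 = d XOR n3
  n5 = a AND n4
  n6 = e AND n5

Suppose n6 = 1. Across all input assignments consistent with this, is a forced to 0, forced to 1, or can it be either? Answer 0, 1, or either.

n6 = e AND n5 must be 1, so both e = 1 and n5 = 1.
n5 = a AND n4 must be 1, so both a = 1 and n4 = 1.
Every assignment with n6 = 1 has a = 1; there are 8 such assignment(s).

1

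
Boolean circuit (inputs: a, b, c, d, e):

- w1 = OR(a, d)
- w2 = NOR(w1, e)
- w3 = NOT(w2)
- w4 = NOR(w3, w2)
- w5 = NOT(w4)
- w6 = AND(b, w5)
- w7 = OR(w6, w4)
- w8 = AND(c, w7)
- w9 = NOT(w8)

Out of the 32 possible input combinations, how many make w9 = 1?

w9 = NOT(w8) must be 1, so w8 = 0.
w8 = AND(c, w7) must be 0, so at least one of c, w7 is 0.
Enumerating the 32 input combinations, 24 give w9 = 1 and 8 give w9 = 0.

24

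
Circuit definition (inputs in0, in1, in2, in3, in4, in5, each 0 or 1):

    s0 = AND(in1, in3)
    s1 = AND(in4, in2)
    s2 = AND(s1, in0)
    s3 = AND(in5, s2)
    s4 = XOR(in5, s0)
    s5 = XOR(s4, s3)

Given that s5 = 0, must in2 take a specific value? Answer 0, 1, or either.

Both values of in2 occur among assignments with s5 = 0:
  in2=0: in0=0, in1=0, in2=0, in3=0, in4=0, in5=0
  in2=1: in0=0, in1=0, in2=1, in3=0, in4=0, in5=0

either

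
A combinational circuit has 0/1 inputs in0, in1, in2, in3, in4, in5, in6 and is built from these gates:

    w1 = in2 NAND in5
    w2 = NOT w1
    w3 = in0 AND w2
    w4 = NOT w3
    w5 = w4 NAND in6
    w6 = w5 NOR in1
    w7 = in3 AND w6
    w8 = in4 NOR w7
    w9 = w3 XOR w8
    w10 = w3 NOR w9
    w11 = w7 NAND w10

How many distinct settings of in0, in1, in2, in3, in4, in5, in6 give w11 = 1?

114

w11 = w7 NAND w10 must be 1, so at least one of w7, w10 is 0.
Enumerating the 128 input combinations, 114 give w11 = 1 and 14 give w11 = 0.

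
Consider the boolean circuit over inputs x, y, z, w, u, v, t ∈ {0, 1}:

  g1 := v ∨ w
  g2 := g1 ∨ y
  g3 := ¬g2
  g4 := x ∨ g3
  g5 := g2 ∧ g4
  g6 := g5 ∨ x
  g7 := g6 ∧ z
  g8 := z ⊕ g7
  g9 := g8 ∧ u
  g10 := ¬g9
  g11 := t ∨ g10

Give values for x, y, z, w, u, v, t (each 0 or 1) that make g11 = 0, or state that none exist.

x=0 y=1 z=1 w=1 u=1 v=0 t=0

Check with x=0 y=1 z=1 w=1 u=1 v=0 t=0:
g1 = v ∨ w = 0 ∨ 1 = 1
g2 = g1 ∨ y = 1 ∨ 1 = 1
g3 = ¬g2 = ¬1 = 0
g4 = x ∨ g3 = 0 ∨ 0 = 0
g5 = g2 ∧ g4 = 1 ∧ 0 = 0
g6 = g5 ∨ x = 0 ∨ 0 = 0
g7 = g6 ∧ z = 0 ∧ 1 = 0
g8 = z ⊕ g7 = 1 ⊕ 0 = 1
g9 = g8 ∧ u = 1 ∧ 1 = 1
g10 = ¬g9 = ¬1 = 0
g11 = t ∨ g10 = 0 ∨ 0 = 0
So g11 = 0 as required.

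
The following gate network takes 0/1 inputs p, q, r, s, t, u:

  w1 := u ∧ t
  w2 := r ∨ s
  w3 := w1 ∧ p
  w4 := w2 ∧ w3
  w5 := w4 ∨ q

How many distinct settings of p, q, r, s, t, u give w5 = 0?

w5 = w4 ∨ q must be 0, so both w4 = 0 and q = 0.
Enumerating the 64 input combinations, 29 give w5 = 0 and 35 give w5 = 1.

29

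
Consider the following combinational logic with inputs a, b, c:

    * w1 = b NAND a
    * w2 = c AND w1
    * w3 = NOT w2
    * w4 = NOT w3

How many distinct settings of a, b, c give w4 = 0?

w4 = NOT w3 must be 0, so w3 = 1.
Satisfying assignments:
  a=0, b=0, c=0
  a=0, b=1, c=0
  a=1, b=0, c=0
  a=1, b=1, c=0
  a=1, b=1, c=1

5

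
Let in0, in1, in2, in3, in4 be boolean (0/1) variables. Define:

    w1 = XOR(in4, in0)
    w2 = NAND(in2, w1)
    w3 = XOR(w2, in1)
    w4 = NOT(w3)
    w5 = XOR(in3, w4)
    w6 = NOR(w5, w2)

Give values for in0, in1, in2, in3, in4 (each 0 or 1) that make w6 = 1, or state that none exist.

w6 = NOR(w5, w2) must be 1, so both w5 = 0 and w2 = 0.
w5 = XOR(in3, w4) must be 0, so in3 and w4 are equal.
w2 = NAND(in2, w1) must be 0, so both in2 = 1 and w1 = 1.
Check with in0=1, in1=0, in2=1, in3=1, in4=0:
w1 = XOR(in4, in0) = XOR(0, 1) = 1
w2 = NAND(in2, w1) = NAND(1, 1) = 0
w3 = XOR(w2, in1) = XOR(0, 0) = 0
w4 = NOT(w3) = NOT 0 = 1
w5 = XOR(in3, w4) = XOR(1, 1) = 0
w6 = NOR(w5, w2) = NOR(0, 0) = 1
So w6 = 1 as required.

in0=1, in1=0, in2=1, in3=1, in4=0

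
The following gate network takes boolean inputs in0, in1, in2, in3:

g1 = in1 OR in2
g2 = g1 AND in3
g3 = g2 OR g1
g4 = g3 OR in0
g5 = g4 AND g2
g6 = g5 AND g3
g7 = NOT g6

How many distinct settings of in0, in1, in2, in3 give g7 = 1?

g7 = NOT g6 must be 1, so g6 = 0.
Enumerating the 16 input combinations, 10 give g7 = 1 and 6 give g7 = 0.

10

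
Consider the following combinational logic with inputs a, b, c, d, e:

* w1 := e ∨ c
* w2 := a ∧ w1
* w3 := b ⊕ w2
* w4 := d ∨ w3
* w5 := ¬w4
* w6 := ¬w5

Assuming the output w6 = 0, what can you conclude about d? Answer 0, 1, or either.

0

w6 = ¬w5 must be 0, so w5 = 1.
w5 = ¬w4 must be 1, so w4 = 0.
w4 = d ∨ w3 must be 0, so both d = 0 and w3 = 0.
Every assignment with w6 = 0 has d = 0; there are 8 such assignment(s).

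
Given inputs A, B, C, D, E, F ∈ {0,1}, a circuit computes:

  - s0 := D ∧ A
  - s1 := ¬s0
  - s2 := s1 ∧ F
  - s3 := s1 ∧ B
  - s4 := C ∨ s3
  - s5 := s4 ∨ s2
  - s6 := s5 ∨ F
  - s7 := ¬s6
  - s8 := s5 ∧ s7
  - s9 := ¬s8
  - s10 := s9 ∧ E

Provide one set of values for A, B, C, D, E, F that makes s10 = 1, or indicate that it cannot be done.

s10 = s9 ∧ E must be 1, so both s9 = 1 and E = 1.
s9 = ¬s8 must be 1, so s8 = 0.
Check with A=1, B=1, C=0, D=0, E=1, F=1:
s0 = D ∧ A = 0 ∧ 1 = 0
s1 = ¬s0 = ¬0 = 1
s2 = s1 ∧ F = 1 ∧ 1 = 1
s3 = s1 ∧ B = 1 ∧ 1 = 1
s4 = C ∨ s3 = 0 ∨ 1 = 1
s5 = s4 ∨ s2 = 1 ∨ 1 = 1
s6 = s5 ∨ F = 1 ∨ 1 = 1
s7 = ¬s6 = ¬1 = 0
s8 = s5 ∧ s7 = 1 ∧ 0 = 0
s9 = ¬s8 = ¬0 = 1
s10 = s9 ∧ E = 1 ∧ 1 = 1
So s10 = 1 as required.

A=1, B=1, C=0, D=0, E=1, F=1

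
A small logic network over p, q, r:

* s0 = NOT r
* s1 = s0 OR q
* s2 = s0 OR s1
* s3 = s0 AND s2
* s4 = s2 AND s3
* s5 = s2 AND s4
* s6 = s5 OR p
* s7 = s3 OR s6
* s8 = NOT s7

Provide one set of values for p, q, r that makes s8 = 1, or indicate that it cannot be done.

p=0 q=0 r=1

s8 = NOT s7 must be 1, so s7 = 0.
s7 = s3 OR s6 must be 0, so both s3 = 0 and s6 = 0.
s3 = s0 AND s2 must be 0, so at least one of s0, s2 is 0.
Check with p=0 q=0 r=1:
s0 = NOT r = NOT 1 = 0
s1 = s0 OR q = 0 OR 0 = 0
s2 = s0 OR s1 = 0 OR 0 = 0
s3 = s0 AND s2 = 0 AND 0 = 0
s4 = s2 AND s3 = 0 AND 0 = 0
s5 = s2 AND s4 = 0 AND 0 = 0
s6 = s5 OR p = 0 OR 0 = 0
s7 = s3 OR s6 = 0 OR 0 = 0
s8 = NOT s7 = NOT 0 = 1
So s8 = 1 as required.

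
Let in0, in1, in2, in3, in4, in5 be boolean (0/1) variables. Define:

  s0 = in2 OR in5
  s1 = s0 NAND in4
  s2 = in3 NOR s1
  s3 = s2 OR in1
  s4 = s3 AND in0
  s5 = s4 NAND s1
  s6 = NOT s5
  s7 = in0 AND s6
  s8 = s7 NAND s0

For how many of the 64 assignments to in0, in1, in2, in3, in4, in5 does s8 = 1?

58

s8 = s7 NAND s0 must be 1, so at least one of s7, s0 is 0.
Enumerating the 64 input combinations, 58 give s8 = 1 and 6 give s8 = 0.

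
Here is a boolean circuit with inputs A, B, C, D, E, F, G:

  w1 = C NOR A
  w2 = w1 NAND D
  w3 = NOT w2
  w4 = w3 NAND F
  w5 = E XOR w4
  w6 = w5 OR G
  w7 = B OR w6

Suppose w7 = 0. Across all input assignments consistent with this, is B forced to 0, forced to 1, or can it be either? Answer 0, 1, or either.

0

w7 = B OR w6 must be 0, so both B = 0 and w6 = 0.
w6 = w5 OR G must be 0, so both w5 = 0 and G = 0.
w5 = E XOR w4 must be 0, so E and w4 are equal.
Every assignment with w7 = 0 has B = 0; there are 16 such assignment(s).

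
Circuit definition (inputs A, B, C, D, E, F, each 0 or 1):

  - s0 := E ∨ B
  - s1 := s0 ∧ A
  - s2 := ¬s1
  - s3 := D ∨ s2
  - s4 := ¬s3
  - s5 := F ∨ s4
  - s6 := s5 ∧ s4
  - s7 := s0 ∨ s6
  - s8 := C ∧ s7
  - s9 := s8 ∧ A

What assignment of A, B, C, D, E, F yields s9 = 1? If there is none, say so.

s9 = s8 ∧ A must be 1, so both s8 = 1 and A = 1.
s8 = C ∧ s7 must be 1, so both C = 1 and s7 = 1.
s7 = s0 ∨ s6 must be 1, so at least one of s0, s6 is 1.
Check with A=1, B=1, C=1, D=0, E=0, F=1:
s0 = E ∨ B = 0 ∨ 1 = 1
s1 = s0 ∧ A = 1 ∧ 1 = 1
s2 = ¬s1 = ¬1 = 0
s3 = D ∨ s2 = 0 ∨ 0 = 0
s4 = ¬s3 = ¬0 = 1
s5 = F ∨ s4 = 1 ∨ 1 = 1
s6 = s5 ∧ s4 = 1 ∧ 1 = 1
s7 = s0 ∨ s6 = 1 ∨ 1 = 1
s8 = C ∧ s7 = 1 ∧ 1 = 1
s9 = s8 ∧ A = 1 ∧ 1 = 1
So s9 = 1 as required.

A=1, B=1, C=1, D=0, E=0, F=1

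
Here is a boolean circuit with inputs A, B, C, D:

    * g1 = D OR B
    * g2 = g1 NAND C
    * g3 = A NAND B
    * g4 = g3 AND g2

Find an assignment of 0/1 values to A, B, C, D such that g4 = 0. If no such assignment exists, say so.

A=1 B=1 C=1 D=0

Check with A=1 B=1 C=1 D=0:
g1 = D OR B = 0 OR 1 = 1
g2 = g1 NAND C = 1 NAND 1 = 0
g3 = A NAND B = 1 NAND 1 = 0
g4 = g3 AND g2 = 0 AND 0 = 0
So g4 = 0 as required.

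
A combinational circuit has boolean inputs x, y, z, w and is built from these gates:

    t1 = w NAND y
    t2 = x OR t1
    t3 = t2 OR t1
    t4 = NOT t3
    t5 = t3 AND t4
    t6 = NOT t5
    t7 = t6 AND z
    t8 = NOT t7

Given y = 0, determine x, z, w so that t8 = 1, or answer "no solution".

x=1, z=0, w=0

Check with y = 0 and x=1, z=0, w=0:
t1 = w NAND y = 0 NAND 0 = 1
t2 = x OR t1 = 1 OR 1 = 1
t3 = t2 OR t1 = 1 OR 1 = 1
t4 = NOT t3 = NOT 1 = 0
t5 = t3 AND t4 = 1 AND 0 = 0
t6 = NOT t5 = NOT 0 = 1
t7 = t6 AND z = 1 AND 0 = 0
t8 = NOT t7 = NOT 0 = 1
So t8 = 1.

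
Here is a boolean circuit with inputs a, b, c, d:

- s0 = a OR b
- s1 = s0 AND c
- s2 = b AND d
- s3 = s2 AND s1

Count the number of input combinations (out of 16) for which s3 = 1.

s3 = s2 AND s1 must be 1, so both s2 = 1 and s1 = 1.
s2 = b AND d must be 1, so both b = 1 and d = 1.
s1 = s0 AND c must be 1, so both s0 = 1 and c = 1.
Satisfying assignments:
  a=0, b=1, c=1, d=1
  a=1, b=1, c=1, d=1

2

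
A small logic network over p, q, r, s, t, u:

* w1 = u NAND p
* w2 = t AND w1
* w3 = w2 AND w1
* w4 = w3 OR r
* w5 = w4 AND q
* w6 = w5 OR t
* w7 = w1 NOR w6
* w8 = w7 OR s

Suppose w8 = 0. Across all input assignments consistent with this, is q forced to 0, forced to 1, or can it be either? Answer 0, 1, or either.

either

Both values of q occur among assignments with w8 = 0:
  q=0: p=0, q=0, r=0, s=0, t=0, u=0
  q=1: p=0, q=1, r=0, s=0, t=0, u=0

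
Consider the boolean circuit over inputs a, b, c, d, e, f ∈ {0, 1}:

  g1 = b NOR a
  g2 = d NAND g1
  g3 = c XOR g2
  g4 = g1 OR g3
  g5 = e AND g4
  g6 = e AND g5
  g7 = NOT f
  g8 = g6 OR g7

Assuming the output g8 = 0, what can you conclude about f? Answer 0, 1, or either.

g8 = g6 OR g7 must be 0, so both g6 = 0 and g7 = 0.
g6 = e AND g5 must be 0, so at least one of e, g5 is 0.
Every assignment with g8 = 0 has f = 1; there are 22 such assignment(s).

1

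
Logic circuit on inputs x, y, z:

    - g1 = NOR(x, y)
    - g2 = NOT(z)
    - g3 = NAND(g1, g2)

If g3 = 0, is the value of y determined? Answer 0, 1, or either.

0

g3 = NAND(g1, g2) must be 0, so both g1 = 1 and g2 = 1.
Every assignment with g3 = 0 has y = 0; there are 1 such assignment(s).
  x=0, y=0, z=0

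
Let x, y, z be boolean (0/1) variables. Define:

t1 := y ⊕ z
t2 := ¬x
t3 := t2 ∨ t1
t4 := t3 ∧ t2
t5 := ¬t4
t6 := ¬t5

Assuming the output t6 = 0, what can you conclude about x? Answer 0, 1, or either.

t6 = ¬t5 must be 0, so t5 = 1.
Every assignment with t6 = 0 has x = 1; there are 4 such assignment(s).
  x=1, y=0, z=0
  x=1, y=0, z=1
  x=1, y=1, z=0
  x=1, y=1, z=1

1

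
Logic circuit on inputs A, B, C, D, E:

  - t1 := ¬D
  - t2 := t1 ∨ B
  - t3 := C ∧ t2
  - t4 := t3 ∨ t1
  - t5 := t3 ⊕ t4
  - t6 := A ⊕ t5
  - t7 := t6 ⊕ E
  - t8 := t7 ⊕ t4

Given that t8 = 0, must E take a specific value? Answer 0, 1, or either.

Both values of E occur among assignments with t8 = 0:
  E=0: A=0, B=0, C=0, D=0, E=0
  E=1: A=0, B=0, C=1, D=0, E=1

either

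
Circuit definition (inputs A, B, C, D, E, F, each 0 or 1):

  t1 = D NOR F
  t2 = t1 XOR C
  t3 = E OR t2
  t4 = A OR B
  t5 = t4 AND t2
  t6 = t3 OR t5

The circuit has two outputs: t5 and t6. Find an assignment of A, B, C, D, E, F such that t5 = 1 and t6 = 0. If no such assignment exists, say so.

no solution exists

Across all 64 input combinations, none give both t5 = 1 and t6 = 0.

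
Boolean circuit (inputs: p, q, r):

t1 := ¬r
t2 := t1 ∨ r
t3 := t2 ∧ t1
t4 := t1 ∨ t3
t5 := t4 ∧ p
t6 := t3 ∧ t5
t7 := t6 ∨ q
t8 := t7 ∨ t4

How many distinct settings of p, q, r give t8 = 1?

t8 = t7 ∨ t4 must be 1, so at least one of t7, t4 is 1.
Enumerating the 8 input combinations, 6 give t8 = 1 and 2 give t8 = 0.

6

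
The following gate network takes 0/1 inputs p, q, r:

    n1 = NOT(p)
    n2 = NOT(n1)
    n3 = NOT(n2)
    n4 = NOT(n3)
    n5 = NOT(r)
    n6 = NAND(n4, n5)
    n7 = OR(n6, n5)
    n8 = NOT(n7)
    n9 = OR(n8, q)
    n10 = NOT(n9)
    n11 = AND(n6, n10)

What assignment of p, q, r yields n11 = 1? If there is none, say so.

p=1 q=0 r=1

n11 = AND(n6, n10) must be 1, so both n6 = 1 and n10 = 1.
Check with p=1 q=0 r=1:
n1 = NOT(p) = NOT 1 = 0
n2 = NOT(n1) = NOT 0 = 1
n3 = NOT(n2) = NOT 1 = 0
n4 = NOT(n3) = NOT 0 = 1
n5 = NOT(r) = NOT 1 = 0
n6 = NAND(n4, n5) = NAND(1, 0) = 1
n7 = OR(n6, n5) = OR(1, 0) = 1
n8 = NOT(n7) = NOT 1 = 0
n9 = OR(n8, q) = OR(0, 0) = 0
n10 = NOT(n9) = NOT 0 = 1
n11 = AND(n6, n10) = AND(1, 1) = 1
So n11 = 1 as required.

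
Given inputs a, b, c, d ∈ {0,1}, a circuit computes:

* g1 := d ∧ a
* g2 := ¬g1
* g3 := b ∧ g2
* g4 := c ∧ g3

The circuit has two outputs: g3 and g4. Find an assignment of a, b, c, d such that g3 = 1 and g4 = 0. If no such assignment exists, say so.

Check with a=1 b=1 c=0 d=0:
g1 = d ∧ a = 0 ∧ 1 = 0
g2 = ¬g1 = ¬0 = 1
g3 = b ∧ g2 = 1 ∧ 1 = 1
g4 = c ∧ g3 = 0 ∧ 1 = 0
So g3 = 1 and g4 = 0.

a=1 b=1 c=0 d=0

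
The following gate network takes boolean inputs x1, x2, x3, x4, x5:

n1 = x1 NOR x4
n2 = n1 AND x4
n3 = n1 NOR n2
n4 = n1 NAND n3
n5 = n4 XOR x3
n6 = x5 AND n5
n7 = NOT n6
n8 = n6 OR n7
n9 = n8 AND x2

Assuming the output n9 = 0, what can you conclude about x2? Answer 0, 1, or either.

n9 = n8 AND x2 must be 0, so at least one of n8, x2 is 0.
Every assignment with n9 = 0 has x2 = 0; there are 16 such assignment(s).

0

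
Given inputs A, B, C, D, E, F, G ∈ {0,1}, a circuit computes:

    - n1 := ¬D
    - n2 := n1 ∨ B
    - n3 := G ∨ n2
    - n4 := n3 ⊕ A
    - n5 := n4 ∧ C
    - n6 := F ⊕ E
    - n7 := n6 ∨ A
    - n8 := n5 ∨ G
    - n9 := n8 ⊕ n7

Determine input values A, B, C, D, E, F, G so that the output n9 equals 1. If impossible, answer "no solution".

n9 = n8 ⊕ n7 must be 1, so n8 and n7 differ.
Check with A=1, B=1, C=0, D=1, E=1, F=1, G=0:
n1 = ¬D = ¬1 = 0
n2 = n1 ∨ B = 0 ∨ 1 = 1
n3 = G ∨ n2 = 0 ∨ 1 = 1
n4 = n3 ⊕ A = 1 ⊕ 1 = 0
n5 = n4 ∧ C = 0 ∧ 0 = 0
n6 = F ⊕ E = 1 ⊕ 1 = 0
n7 = n6 ∨ A = 0 ∨ 1 = 1
n8 = n5 ∨ G = 0 ∨ 0 = 0
n9 = n8 ⊕ n7 = 0 ⊕ 1 = 1
So n9 = 1 as required.

A=1, B=1, C=0, D=1, E=1, F=1, G=0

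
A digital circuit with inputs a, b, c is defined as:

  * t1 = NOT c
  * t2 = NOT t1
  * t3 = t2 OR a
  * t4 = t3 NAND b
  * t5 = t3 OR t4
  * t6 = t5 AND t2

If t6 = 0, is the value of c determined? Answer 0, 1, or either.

0

t6 = t5 AND t2 must be 0, so at least one of t5, t2 is 0.
Every assignment with t6 = 0 has c = 0; there are 4 such assignment(s).
  a=0, b=0, c=0
  a=0, b=1, c=0
  a=1, b=0, c=0
  a=1, b=1, c=0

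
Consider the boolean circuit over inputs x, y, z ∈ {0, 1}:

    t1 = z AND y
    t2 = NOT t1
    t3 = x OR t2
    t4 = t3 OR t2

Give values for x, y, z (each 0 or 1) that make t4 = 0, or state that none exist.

x=0, y=1, z=1

t4 = t3 OR t2 must be 0, so both t3 = 0 and t2 = 0.
t3 = x OR t2 must be 0, so both x = 0 and t2 = 0.
Check with x=0, y=1, z=1:
t1 = z AND y = 1 AND 1 = 1
t2 = NOT t1 = NOT 1 = 0
t3 = x OR t2 = 0 OR 0 = 0
t4 = t3 OR t2 = 0 OR 0 = 0
So t4 = 0 as required.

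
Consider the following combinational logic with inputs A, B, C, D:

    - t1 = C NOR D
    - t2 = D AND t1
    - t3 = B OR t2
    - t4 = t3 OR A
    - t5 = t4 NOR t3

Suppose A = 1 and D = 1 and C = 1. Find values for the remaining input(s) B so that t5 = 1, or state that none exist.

no solution exists

With A = 1 and D = 1 and C = 1 fixed, none of the 2 settings of B give t5 = 1.
For example, with B=0:
t1 = C NOR D = 1 NOR 1 = 0
t2 = D AND t1 = 1 AND 0 = 0
t3 = B OR t2 = 0 OR 0 = 0
t4 = t3 OR A = 0 OR 1 = 1
t5 = t4 NOR t3 = 1 NOR 0 = 0
giving t5 = 0 ≠ 1.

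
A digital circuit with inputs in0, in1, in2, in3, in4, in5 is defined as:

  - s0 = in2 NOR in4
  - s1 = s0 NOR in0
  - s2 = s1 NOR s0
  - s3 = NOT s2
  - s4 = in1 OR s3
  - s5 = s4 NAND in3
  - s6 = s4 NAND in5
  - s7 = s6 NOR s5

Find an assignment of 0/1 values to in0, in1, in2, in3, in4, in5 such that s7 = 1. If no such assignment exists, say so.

in0=0, in1=0, in2=1, in3=1, in4=0, in5=1

s7 = s6 NOR s5 must be 1, so both s6 = 0 and s5 = 0.
s6 = s4 NAND in5 must be 0, so both s4 = 1 and in5 = 1.
s5 = s4 NAND in3 must be 0, so both s4 = 1 and in3 = 1.
Check with in0=0, in1=0, in2=1, in3=1, in4=0, in5=1:
s0 = in2 NOR in4 = 1 NOR 0 = 0
s1 = s0 NOR in0 = 0 NOR 0 = 1
s2 = s1 NOR s0 = 1 NOR 0 = 0
s3 = NOT s2 = NOT 0 = 1
s4 = in1 OR s3 = 0 OR 1 = 1
s5 = s4 NAND in3 = 1 NAND 1 = 0
s6 = s4 NAND in5 = 1 NAND 1 = 0
s7 = s6 NOR s5 = 0 NOR 0 = 1
So s7 = 1 as required.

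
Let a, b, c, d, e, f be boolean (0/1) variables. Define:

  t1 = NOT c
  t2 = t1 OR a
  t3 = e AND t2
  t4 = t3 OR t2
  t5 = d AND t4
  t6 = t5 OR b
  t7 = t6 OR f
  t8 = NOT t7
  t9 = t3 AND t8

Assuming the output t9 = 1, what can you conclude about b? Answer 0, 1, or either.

t9 = t3 AND t8 must be 1, so both t3 = 1 and t8 = 1.
t3 = e AND t2 must be 1, so both e = 1 and t2 = 1.
t8 = NOT t7 must be 1, so t7 = 0.
Every assignment with t9 = 1 has b = 0; there are 3 such assignment(s).
  a=0, b=0, c=0, d=0, e=1, f=0
  a=1, b=0, c=0, d=0, e=1, f=0
  a=1, b=0, c=1, d=0, e=1, f=0

0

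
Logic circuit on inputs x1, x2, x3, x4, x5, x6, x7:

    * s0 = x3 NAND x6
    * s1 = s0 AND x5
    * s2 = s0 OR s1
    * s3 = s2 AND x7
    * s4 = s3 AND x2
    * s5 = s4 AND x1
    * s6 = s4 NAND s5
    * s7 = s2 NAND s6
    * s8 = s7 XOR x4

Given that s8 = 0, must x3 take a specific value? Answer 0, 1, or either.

Both values of x3 occur among assignments with s8 = 0:
  x3=0: x1=0, x2=0, x3=0, x4=0, x5=0, x6=0, x7=0
  x3=1: x1=0, x2=0, x3=1, x4=0, x5=0, x6=0, x7=0

either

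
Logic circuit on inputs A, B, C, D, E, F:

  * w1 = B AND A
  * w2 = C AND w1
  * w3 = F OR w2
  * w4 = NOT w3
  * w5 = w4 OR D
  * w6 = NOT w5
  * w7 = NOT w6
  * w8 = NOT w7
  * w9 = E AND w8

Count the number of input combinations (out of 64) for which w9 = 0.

55

w9 = E AND w8 must be 0, so at least one of E, w8 is 0.
Enumerating the 64 input combinations, 55 give w9 = 0 and 9 give w9 = 1.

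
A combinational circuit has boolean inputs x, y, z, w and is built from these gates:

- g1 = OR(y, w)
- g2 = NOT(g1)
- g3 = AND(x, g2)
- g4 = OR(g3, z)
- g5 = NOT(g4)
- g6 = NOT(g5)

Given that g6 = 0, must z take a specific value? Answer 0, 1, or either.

g6 = NOT(g5) must be 0, so g5 = 1.
g5 = NOT(g4) must be 1, so g4 = 0.
g4 = OR(g3, z) must be 0, so both g3 = 0 and z = 0.
Every assignment with g6 = 0 has z = 0; there are 7 such assignment(s).

0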